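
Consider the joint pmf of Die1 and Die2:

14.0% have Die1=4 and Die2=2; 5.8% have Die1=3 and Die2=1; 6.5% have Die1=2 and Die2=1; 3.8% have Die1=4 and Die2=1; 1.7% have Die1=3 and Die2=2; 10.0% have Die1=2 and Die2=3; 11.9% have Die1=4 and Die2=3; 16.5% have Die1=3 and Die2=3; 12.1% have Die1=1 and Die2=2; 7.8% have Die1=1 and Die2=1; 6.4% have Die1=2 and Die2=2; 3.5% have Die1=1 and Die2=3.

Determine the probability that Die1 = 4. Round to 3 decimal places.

P(Die1=4) = 0.038 + 0.140 + 0.119 = 0.297.

0.297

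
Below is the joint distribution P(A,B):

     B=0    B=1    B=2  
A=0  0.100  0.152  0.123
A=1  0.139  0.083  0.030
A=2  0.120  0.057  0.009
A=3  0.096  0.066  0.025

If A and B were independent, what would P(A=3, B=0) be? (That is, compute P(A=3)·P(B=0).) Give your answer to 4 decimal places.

0.0851

P(A=3) = 0.096 + 0.066 + 0.025 = 0.187.
P(B=0) = 0.100 + 0.139 + 0.120 + 0.096 = 0.455.
Product: 0.187 × 0.455 = 0.0851.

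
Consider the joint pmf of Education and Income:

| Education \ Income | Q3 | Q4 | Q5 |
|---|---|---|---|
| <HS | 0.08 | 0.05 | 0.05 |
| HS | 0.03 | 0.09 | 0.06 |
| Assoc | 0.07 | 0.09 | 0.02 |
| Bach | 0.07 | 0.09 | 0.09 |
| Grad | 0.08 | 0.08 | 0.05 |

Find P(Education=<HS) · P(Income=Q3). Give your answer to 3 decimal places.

P(Education=<HS) = 0.08 + 0.05 + 0.05 = 0.18.
P(Income=Q3) = 0.08 + 0.03 + 0.07 + 0.07 + 0.08 = 0.33.
Product: 0.18 × 0.33 = 0.059.

0.059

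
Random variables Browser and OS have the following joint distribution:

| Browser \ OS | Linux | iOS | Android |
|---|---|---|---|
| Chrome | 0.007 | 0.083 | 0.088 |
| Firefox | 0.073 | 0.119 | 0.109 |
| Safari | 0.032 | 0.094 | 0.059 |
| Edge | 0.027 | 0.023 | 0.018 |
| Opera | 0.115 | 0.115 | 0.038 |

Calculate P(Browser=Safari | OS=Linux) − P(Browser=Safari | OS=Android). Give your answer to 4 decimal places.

P(OS=Linux) = 0.007 + 0.073 + 0.032 + 0.027 + 0.115 = 0.254; P(Browser=Safari | OS=Linux) = 0.032/0.254 = 0.12598.
P(OS=Android) = 0.088 + 0.109 + 0.059 + 0.018 + 0.038 = 0.312; P(Browser=Safari | OS=Android) = 0.059/0.312 = 0.18910.
Difference = -0.0631.

-0.0631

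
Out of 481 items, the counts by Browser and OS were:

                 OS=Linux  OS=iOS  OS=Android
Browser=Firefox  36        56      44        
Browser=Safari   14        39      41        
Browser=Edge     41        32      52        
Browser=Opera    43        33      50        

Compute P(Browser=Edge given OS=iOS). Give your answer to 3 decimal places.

0.200

Total with OS=iOS: 56 + 39 + 32 + 33 = 160.
P(Browser=Edge | OS=iOS) = 32/160 = 0.200.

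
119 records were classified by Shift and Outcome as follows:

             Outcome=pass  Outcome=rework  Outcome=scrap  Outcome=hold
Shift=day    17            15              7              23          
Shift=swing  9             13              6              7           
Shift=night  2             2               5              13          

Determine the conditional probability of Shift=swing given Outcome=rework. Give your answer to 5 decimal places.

0.43333

Total with Outcome=rework: 15 + 13 + 2 = 30.
P(Shift=swing | Outcome=rework) = 13/30 = 0.43333.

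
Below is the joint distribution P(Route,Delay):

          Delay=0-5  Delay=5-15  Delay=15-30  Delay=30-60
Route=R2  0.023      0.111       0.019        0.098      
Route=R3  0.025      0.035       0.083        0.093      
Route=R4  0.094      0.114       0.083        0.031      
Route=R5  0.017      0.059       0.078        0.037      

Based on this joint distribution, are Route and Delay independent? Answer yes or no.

P(Route=R4) = 0.322 and P(Delay=30-60) = 0.259, so their product is 0.08340, but P(Route=R4, Delay=30-60) = 0.031. Since these differ, Route and Delay are not independent.

no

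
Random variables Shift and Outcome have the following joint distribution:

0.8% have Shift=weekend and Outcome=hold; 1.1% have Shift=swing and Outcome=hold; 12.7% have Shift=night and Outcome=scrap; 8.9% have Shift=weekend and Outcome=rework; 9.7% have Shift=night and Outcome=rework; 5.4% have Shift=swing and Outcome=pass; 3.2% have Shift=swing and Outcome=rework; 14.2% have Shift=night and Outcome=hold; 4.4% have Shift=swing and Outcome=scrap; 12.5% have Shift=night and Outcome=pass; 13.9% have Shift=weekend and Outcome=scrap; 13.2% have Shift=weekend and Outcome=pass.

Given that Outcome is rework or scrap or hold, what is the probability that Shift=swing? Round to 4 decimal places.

P(Outcome=rework) = 0.032 + 0.097 + 0.089 = 0.218.
P(Outcome=scrap) = 0.044 + 0.127 + 0.139 = 0.310.
P(Outcome=hold) = 0.011 + 0.142 + 0.008 = 0.161.
P(Outcome ∈ {rework, scrap, hold}) = 0.218 + 0.310 + 0.161 = 0.689; P(Shift=swing, Outcome ∈ {rework, scrap, hold}) = 0.032 + 0.044 + 0.011 = 0.087.
P(Shift=swing | Outcome ∈ {rework, scrap, hold}) = 0.087/0.689 = 0.1263.

0.1263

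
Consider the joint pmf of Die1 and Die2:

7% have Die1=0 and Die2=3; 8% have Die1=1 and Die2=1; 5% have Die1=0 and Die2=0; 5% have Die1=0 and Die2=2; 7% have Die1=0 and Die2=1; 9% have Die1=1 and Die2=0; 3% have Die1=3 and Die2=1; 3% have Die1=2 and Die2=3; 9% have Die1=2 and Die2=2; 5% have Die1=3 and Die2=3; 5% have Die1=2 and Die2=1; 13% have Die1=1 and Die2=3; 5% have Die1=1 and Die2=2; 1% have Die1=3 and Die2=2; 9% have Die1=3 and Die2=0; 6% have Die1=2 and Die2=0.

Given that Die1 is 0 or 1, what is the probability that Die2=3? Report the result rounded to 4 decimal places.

0.3390

P(Die1=0) = 0.05 + 0.07 + 0.05 + 0.07 = 0.24.
P(Die1=1) = 0.09 + 0.08 + 0.05 + 0.13 = 0.35.
P(Die1 ∈ {0, 1}) = 0.24 + 0.35 = 0.59; P(Die2=3, Die1 ∈ {0, 1}) = 0.07 + 0.13 = 0.20.
P(Die2=3 | Die1 ∈ {0, 1}) = 0.20/0.59 = 0.3390.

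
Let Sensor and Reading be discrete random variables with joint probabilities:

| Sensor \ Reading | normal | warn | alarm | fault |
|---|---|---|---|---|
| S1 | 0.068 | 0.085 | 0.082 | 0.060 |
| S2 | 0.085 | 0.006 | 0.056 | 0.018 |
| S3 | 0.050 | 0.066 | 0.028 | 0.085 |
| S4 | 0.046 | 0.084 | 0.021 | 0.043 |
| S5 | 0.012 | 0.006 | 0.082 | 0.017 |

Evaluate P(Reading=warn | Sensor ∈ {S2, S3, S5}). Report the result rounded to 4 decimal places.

P(Sensor=S2) = 0.085 + 0.006 + 0.056 + 0.018 = 0.165.
P(Sensor=S3) = 0.050 + 0.066 + 0.028 + 0.085 = 0.229.
P(Sensor=S5) = 0.012 + 0.006 + 0.082 + 0.017 = 0.117.
P(Sensor ∈ {S2, S3, S5}) = 0.165 + 0.229 + 0.117 = 0.511; P(Reading=warn, Sensor ∈ {S2, S3, S5}) = 0.006 + 0.066 + 0.006 = 0.078.
P(Reading=warn | Sensor ∈ {S2, S3, S5}) = 0.078/0.511 = 0.1526.

0.1526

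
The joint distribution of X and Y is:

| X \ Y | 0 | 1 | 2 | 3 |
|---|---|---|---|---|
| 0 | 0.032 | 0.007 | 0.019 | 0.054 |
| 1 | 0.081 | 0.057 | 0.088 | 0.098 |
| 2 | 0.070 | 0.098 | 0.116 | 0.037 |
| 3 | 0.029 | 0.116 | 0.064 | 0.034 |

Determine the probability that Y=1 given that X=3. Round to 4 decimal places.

0.4774

P(X=3) = 0.029 + 0.116 + 0.064 + 0.034 = 0.243.
P(Y=1 | X=3) = 0.116/0.243 = 0.4774.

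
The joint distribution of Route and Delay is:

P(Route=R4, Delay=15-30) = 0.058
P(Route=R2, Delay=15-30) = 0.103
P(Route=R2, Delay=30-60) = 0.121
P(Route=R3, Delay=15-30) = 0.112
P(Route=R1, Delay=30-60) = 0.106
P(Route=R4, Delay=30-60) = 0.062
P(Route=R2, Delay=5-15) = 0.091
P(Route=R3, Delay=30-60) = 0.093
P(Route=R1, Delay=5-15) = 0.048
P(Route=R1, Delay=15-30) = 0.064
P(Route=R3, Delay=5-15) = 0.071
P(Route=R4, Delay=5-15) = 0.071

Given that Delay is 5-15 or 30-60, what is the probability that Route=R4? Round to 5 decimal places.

P(Delay=5-15) = 0.048 + 0.091 + 0.071 + 0.071 = 0.281.
P(Delay=30-60) = 0.106 + 0.121 + 0.093 + 0.062 = 0.382.
P(Delay ∈ {5-15, 30-60}) = 0.281 + 0.382 = 0.663; P(Route=R4, Delay ∈ {5-15, 30-60}) = 0.071 + 0.062 = 0.133.
P(Route=R4 | Delay ∈ {5-15, 30-60}) = 0.133/0.663 = 0.20060.

0.20060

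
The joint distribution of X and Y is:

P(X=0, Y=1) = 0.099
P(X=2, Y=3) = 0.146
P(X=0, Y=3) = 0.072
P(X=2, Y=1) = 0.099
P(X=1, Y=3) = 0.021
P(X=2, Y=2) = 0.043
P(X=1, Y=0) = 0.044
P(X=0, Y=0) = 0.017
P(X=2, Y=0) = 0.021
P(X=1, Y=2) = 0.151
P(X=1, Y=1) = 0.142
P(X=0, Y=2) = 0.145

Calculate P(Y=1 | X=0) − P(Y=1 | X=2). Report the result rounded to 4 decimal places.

-0.0231

P(X=0) = 0.017 + 0.099 + 0.145 + 0.072 = 0.333; P(Y=1 | X=0) = 0.099/0.333 = 0.29730.
P(X=2) = 0.021 + 0.099 + 0.043 + 0.146 = 0.309; P(Y=1 | X=2) = 0.099/0.309 = 0.32039.
Difference = -0.0231.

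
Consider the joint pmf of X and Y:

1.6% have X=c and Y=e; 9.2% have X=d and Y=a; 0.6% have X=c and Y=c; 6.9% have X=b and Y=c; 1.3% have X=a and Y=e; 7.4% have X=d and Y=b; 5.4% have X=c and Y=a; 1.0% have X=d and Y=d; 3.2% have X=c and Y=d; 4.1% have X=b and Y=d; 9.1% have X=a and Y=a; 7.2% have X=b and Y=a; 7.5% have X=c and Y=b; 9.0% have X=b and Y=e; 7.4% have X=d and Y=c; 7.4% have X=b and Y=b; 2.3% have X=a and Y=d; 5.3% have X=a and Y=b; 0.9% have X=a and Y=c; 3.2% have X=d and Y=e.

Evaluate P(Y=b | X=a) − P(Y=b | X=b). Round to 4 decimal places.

0.0666

P(X=a) = 0.091 + 0.053 + 0.009 + 0.023 + 0.013 = 0.189; P(Y=b | X=a) = 0.053/0.189 = 0.28042.
P(X=b) = 0.072 + 0.074 + 0.069 + 0.041 + 0.090 = 0.346; P(Y=b | X=b) = 0.074/0.346 = 0.21387.
Difference = 0.0666.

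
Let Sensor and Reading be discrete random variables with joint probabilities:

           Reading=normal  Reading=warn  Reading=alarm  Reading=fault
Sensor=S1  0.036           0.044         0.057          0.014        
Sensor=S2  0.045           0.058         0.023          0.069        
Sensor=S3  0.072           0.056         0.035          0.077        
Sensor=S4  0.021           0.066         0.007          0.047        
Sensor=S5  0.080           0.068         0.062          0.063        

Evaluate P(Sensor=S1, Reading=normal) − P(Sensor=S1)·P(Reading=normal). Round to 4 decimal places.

P(Sensor=S1) = 0.036 + 0.044 + 0.057 + 0.014 = 0.151.
P(Reading=normal) = 0.036 + 0.045 + 0.072 + 0.021 + 0.080 = 0.254.
P(Sensor=S1, Reading=normal) − P(Sensor=S1)P(Reading=normal) = 0.036 − 0.151×0.254 = -0.0024.

-0.0024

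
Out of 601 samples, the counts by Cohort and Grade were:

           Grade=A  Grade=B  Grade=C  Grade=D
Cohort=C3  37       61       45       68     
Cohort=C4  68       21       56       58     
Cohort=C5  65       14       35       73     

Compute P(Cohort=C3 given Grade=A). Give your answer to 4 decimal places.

0.2176

Total with Grade=A: 37 + 68 + 65 = 170.
P(Cohort=C3 | Grade=A) = 37/170 = 0.2176.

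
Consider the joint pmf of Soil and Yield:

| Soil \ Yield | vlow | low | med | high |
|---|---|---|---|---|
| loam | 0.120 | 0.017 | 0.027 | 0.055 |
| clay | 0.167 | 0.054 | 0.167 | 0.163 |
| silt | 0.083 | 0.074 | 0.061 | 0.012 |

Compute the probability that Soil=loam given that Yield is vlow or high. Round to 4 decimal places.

0.2917

P(Yield=vlow) = 0.120 + 0.167 + 0.083 = 0.370.
P(Yield=high) = 0.055 + 0.163 + 0.012 = 0.230.
P(Yield ∈ {vlow, high}) = 0.370 + 0.230 = 0.600; P(Soil=loam, Yield ∈ {vlow, high}) = 0.120 + 0.055 = 0.175.
P(Soil=loam | Yield ∈ {vlow, high}) = 0.175/0.600 = 0.2917.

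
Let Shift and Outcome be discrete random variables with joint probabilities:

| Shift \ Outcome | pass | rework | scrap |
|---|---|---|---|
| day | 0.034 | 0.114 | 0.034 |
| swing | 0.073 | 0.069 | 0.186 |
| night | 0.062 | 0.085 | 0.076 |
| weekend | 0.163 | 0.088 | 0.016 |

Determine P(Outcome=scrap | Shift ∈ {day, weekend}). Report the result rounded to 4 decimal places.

P(Shift=day) = 0.034 + 0.114 + 0.034 = 0.182.
P(Shift=weekend) = 0.163 + 0.088 + 0.016 = 0.267.
P(Shift ∈ {day, weekend}) = 0.182 + 0.267 = 0.449; P(Outcome=scrap, Shift ∈ {day, weekend}) = 0.034 + 0.016 = 0.050.
P(Outcome=scrap | Shift ∈ {day, weekend}) = 0.050/0.449 = 0.1114.

0.1114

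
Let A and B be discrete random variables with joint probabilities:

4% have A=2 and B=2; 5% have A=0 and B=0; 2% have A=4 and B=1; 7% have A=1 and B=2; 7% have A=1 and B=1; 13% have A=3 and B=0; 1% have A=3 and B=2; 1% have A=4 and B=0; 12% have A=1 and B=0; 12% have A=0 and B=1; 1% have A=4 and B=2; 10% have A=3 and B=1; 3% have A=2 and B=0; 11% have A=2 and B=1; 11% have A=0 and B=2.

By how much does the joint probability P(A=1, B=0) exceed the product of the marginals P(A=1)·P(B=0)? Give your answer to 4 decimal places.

0.0316

P(A=1) = 0.12 + 0.07 + 0.07 = 0.26.
P(B=0) = 0.05 + 0.12 + 0.03 + 0.13 + 0.01 = 0.34.
P(A=1, B=0) − P(A=1)P(B=0) = 0.12 − 0.26×0.34 = 0.0316.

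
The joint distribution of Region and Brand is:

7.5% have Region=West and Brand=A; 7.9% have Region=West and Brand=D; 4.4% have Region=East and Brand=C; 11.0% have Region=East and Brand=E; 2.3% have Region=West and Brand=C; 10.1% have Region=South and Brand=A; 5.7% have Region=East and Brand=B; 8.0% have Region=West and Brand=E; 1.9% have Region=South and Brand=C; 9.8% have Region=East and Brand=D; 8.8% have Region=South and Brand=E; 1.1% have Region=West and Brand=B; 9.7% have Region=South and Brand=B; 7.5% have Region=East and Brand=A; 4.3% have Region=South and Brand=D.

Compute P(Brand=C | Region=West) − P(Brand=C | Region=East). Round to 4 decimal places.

-0.0288

P(Region=West) = 0.075 + 0.011 + 0.023 + 0.079 + 0.080 = 0.268; P(Brand=C | Region=West) = 0.023/0.268 = 0.08582.
P(Region=East) = 0.075 + 0.057 + 0.044 + 0.098 + 0.110 = 0.384; P(Brand=C | Region=East) = 0.044/0.384 = 0.11458.
Difference = -0.0288.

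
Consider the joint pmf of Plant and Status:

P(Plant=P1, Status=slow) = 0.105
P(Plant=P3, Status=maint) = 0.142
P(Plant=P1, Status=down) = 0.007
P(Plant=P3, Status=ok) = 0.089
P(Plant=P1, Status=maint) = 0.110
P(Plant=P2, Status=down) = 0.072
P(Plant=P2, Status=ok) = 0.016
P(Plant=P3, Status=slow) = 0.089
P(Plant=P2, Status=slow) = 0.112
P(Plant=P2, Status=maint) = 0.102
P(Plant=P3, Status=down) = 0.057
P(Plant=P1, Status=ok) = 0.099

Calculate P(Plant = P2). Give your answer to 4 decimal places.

P(Plant=P2) = 0.016 + 0.112 + 0.072 + 0.102 = 0.302.

0.3020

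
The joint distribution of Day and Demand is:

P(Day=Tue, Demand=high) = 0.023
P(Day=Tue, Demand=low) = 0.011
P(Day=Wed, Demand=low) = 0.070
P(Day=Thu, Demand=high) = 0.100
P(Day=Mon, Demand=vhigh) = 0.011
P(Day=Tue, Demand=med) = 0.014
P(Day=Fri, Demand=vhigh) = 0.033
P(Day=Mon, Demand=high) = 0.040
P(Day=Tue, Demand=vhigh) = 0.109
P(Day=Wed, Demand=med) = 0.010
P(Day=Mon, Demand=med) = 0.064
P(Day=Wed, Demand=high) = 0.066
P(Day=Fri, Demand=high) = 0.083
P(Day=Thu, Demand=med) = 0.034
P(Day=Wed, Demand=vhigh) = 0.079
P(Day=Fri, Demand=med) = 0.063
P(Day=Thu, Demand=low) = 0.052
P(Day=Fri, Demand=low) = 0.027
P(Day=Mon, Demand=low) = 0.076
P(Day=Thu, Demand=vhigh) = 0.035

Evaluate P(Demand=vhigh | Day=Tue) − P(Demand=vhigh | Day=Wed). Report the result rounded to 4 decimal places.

P(Day=Tue) = 0.011 + 0.014 + 0.023 + 0.109 = 0.157; P(Demand=vhigh | Day=Tue) = 0.109/0.157 = 0.69427.
P(Day=Wed) = 0.070 + 0.010 + 0.066 + 0.079 = 0.225; P(Demand=vhigh | Day=Wed) = 0.079/0.225 = 0.35111.
Difference = 0.3432.

0.3432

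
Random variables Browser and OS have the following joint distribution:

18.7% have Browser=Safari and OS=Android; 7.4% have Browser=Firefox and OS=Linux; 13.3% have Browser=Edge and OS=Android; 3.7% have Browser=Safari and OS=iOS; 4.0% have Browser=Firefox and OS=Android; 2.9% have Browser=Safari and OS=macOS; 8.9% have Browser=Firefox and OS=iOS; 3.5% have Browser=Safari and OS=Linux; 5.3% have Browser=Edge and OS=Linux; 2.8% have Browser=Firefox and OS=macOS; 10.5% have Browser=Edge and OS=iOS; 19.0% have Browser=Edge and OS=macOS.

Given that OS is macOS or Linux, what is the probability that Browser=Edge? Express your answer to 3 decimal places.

P(OS=macOS) = 0.028 + 0.029 + 0.190 = 0.247.
P(OS=Linux) = 0.074 + 0.035 + 0.053 = 0.162.
P(OS ∈ {macOS, Linux}) = 0.247 + 0.162 = 0.409; P(Browser=Edge, OS ∈ {macOS, Linux}) = 0.190 + 0.053 = 0.243.
P(Browser=Edge | OS ∈ {macOS, Linux}) = 0.243/0.409 = 0.594.

0.594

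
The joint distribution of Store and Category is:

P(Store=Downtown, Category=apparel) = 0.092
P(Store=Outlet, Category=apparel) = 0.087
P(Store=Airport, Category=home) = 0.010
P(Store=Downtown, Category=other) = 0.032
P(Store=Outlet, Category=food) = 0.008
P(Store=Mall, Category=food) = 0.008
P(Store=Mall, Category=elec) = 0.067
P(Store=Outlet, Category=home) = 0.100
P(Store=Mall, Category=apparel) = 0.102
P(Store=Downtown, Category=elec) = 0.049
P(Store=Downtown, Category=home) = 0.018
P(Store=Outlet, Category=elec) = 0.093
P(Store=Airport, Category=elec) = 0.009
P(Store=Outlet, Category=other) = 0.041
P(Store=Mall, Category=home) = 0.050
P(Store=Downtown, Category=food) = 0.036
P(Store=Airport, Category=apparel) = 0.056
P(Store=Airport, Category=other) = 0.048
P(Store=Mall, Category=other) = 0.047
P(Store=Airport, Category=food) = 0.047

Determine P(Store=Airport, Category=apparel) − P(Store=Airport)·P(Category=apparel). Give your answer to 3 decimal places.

P(Store=Airport) = 0.047 + 0.056 + 0.009 + 0.010 + 0.048 = 0.170.
P(Category=apparel) = 0.092 + 0.102 + 0.056 + 0.087 = 0.337.
P(Store=Airport, Category=apparel) − P(Store=Airport)P(Category=apparel) = 0.056 − 0.170×0.337 = -0.001.

-0.001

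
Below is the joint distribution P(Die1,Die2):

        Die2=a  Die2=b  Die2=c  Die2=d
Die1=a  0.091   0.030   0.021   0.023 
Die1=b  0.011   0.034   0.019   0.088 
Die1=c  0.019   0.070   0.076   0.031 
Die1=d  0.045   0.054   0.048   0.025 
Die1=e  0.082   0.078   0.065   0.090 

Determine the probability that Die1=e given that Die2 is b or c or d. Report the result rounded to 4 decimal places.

P(Die2=b) = 0.030 + 0.034 + 0.070 + 0.054 + 0.078 = 0.266.
P(Die2=c) = 0.021 + 0.019 + 0.076 + 0.048 + 0.065 = 0.229.
P(Die2=d) = 0.023 + 0.088 + 0.031 + 0.025 + 0.090 = 0.257.
P(Die2 ∈ {b, c, d}) = 0.266 + 0.229 + 0.257 = 0.752; P(Die1=e, Die2 ∈ {b, c, d}) = 0.078 + 0.065 + 0.090 = 0.233.
P(Die1=e | Die2 ∈ {b, c, d}) = 0.233/0.752 = 0.3098.

0.3098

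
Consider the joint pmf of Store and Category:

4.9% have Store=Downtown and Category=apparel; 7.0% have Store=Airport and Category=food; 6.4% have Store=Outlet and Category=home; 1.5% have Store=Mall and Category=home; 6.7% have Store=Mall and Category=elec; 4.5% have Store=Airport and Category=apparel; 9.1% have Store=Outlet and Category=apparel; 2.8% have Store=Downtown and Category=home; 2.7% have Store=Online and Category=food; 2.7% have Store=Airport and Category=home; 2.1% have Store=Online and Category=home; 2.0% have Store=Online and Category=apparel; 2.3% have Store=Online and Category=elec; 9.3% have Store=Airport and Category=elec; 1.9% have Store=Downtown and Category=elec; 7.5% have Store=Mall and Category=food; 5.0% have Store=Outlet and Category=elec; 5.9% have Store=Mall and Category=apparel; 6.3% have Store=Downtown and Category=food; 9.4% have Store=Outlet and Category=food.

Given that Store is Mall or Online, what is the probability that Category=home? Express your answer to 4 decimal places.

0.1173

P(Store=Mall) = 0.075 + 0.059 + 0.067 + 0.015 = 0.216.
P(Store=Online) = 0.027 + 0.020 + 0.023 + 0.021 = 0.091.
P(Store ∈ {Mall, Online}) = 0.216 + 0.091 = 0.307; P(Category=home, Store ∈ {Mall, Online}) = 0.015 + 0.021 = 0.036.
P(Category=home | Store ∈ {Mall, Online}) = 0.036/0.307 = 0.1173.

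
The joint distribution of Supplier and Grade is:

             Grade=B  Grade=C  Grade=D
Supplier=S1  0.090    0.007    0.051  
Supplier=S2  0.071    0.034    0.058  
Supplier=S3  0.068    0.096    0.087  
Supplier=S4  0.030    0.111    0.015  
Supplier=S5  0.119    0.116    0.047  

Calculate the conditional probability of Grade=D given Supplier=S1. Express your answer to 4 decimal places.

0.3446

P(Supplier=S1) = 0.090 + 0.007 + 0.051 = 0.148.
P(Grade=D | Supplier=S1) = 0.051/0.148 = 0.3446.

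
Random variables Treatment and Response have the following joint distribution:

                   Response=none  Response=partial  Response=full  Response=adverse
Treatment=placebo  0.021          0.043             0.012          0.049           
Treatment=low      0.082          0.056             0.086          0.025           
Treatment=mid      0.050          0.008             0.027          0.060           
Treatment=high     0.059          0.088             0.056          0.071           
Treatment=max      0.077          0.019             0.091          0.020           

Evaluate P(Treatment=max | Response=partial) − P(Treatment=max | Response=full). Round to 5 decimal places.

P(Response=partial) = 0.043 + 0.056 + 0.008 + 0.088 + 0.019 = 0.214; P(Treatment=max | Response=partial) = 0.019/0.214 = 0.088785.
P(Response=full) = 0.012 + 0.086 + 0.027 + 0.056 + 0.091 = 0.272; P(Treatment=max | Response=full) = 0.091/0.272 = 0.334559.
Difference = -0.24577.

-0.24577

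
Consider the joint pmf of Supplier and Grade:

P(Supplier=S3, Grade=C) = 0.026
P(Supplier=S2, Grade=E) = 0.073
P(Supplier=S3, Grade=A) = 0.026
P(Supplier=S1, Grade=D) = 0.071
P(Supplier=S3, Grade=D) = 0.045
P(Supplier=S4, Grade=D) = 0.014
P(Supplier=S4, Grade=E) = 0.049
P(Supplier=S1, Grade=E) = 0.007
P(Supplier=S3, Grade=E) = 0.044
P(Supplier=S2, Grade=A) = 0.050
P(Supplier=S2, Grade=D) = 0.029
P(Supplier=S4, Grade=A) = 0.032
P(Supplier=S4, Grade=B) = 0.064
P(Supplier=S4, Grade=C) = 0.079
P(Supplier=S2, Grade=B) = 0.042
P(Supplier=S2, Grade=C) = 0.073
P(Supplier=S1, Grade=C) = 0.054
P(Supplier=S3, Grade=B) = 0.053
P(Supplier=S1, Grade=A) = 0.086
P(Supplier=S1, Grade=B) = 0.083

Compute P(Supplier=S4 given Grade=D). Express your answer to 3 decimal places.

0.088

P(Grade=D) = 0.071 + 0.029 + 0.045 + 0.014 = 0.159.
P(Supplier=S4 | Grade=D) = 0.014/0.159 = 0.088.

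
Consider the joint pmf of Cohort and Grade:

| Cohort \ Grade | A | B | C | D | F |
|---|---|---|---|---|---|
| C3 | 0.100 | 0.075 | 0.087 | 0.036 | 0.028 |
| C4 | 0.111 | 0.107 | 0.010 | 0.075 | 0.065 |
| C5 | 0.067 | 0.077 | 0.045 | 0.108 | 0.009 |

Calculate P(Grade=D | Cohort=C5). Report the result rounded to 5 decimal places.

0.35294

P(Cohort=C5) = 0.067 + 0.077 + 0.045 + 0.108 + 0.009 = 0.306.
P(Grade=D | Cohort=C5) = 0.108/0.306 = 0.35294.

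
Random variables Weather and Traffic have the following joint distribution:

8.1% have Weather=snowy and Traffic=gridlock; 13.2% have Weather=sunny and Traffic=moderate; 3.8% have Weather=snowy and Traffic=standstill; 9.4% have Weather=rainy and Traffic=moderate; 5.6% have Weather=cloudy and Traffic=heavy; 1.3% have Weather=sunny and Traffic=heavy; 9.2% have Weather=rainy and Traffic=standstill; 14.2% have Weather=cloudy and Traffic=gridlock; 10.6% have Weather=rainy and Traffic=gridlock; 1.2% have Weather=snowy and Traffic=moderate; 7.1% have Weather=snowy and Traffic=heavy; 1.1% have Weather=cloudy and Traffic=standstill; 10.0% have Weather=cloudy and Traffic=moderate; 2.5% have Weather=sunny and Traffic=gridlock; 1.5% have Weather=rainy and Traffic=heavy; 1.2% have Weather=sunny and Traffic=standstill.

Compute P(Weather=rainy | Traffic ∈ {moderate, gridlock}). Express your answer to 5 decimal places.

P(Traffic=moderate) = 0.132 + 0.100 + 0.094 + 0.012 = 0.338.
P(Traffic=gridlock) = 0.025 + 0.142 + 0.106 + 0.081 = 0.354.
P(Traffic ∈ {moderate, gridlock}) = 0.338 + 0.354 = 0.692; P(Weather=rainy, Traffic ∈ {moderate, gridlock}) = 0.094 + 0.106 = 0.200.
P(Weather=rainy | Traffic ∈ {moderate, gridlock}) = 0.200/0.692 = 0.28902.

0.28902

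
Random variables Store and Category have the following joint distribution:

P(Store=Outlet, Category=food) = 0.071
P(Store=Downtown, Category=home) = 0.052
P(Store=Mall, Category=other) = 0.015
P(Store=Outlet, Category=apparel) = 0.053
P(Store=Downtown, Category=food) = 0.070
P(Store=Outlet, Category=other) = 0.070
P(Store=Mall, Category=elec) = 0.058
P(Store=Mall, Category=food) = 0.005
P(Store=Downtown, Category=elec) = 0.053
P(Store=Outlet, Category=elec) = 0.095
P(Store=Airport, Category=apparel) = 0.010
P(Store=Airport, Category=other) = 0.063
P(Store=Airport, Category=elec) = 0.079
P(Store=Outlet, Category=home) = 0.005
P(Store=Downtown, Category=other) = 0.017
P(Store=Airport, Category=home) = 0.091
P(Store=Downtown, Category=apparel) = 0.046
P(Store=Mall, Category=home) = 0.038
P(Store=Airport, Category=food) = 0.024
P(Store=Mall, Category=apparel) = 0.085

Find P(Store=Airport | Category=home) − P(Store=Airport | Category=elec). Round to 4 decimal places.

P(Category=home) = 0.052 + 0.038 + 0.091 + 0.005 = 0.186; P(Store=Airport | Category=home) = 0.091/0.186 = 0.48925.
P(Category=elec) = 0.053 + 0.058 + 0.079 + 0.095 = 0.285; P(Store=Airport | Category=elec) = 0.079/0.285 = 0.27719.
Difference = 0.2121.

0.2121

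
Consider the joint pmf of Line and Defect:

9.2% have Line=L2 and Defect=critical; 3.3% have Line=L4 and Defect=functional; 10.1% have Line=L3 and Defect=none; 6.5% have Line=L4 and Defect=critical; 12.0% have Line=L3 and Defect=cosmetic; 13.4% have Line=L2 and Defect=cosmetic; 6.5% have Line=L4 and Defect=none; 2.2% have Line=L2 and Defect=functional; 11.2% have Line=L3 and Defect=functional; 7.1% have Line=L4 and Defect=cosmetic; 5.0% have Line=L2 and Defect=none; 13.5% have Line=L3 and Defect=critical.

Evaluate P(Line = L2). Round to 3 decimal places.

P(Line=L2) = 0.050 + 0.134 + 0.022 + 0.092 = 0.298.

0.298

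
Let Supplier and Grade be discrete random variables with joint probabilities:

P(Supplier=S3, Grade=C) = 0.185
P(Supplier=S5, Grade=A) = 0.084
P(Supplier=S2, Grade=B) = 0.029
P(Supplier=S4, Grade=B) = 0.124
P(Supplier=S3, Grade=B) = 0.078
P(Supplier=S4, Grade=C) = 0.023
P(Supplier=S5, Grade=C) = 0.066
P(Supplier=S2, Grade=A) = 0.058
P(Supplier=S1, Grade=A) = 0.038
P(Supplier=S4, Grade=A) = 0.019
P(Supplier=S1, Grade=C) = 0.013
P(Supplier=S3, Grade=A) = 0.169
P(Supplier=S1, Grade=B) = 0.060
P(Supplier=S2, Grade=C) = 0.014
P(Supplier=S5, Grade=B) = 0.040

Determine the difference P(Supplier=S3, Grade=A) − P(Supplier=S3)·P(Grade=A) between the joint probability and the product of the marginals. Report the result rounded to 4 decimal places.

P(Supplier=S3) = 0.169 + 0.078 + 0.185 = 0.432.
P(Grade=A) = 0.038 + 0.058 + 0.169 + 0.019 + 0.084 = 0.368.
P(Supplier=S3, Grade=A) − P(Supplier=S3)P(Grade=A) = 0.169 − 0.432×0.368 = 0.0100.

0.0100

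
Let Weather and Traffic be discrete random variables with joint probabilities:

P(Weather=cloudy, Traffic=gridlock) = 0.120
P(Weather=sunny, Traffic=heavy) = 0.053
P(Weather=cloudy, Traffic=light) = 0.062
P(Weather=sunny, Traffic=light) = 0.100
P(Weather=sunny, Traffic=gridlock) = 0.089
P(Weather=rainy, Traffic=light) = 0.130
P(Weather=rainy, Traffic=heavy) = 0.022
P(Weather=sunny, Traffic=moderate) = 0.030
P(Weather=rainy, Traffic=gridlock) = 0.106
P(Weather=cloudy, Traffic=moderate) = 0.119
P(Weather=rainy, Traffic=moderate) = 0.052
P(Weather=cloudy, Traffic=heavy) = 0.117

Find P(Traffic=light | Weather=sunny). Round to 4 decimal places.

P(Weather=sunny) = 0.100 + 0.030 + 0.053 + 0.089 = 0.272.
P(Traffic=light | Weather=sunny) = 0.100/0.272 = 0.3676.

0.3676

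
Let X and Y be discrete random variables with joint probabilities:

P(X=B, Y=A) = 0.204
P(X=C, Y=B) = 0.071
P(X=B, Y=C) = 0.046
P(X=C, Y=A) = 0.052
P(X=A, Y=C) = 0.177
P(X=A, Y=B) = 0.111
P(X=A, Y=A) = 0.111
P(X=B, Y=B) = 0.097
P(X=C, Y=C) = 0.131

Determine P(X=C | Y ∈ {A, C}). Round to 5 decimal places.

P(Y=A) = 0.111 + 0.204 + 0.052 = 0.367.
P(Y=C) = 0.177 + 0.046 + 0.131 = 0.354.
P(Y ∈ {A, C}) = 0.367 + 0.354 = 0.721; P(X=C, Y ∈ {A, C}) = 0.052 + 0.131 = 0.183.
P(X=C | Y ∈ {A, C}) = 0.183/0.721 = 0.25381.

0.25381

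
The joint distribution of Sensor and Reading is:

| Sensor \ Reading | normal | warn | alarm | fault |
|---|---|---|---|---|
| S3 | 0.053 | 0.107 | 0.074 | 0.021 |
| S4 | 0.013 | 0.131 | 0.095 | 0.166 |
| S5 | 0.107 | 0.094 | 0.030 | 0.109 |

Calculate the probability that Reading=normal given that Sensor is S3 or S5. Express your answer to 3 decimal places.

0.269

P(Sensor=S3) = 0.053 + 0.107 + 0.074 + 0.021 = 0.255.
P(Sensor=S5) = 0.107 + 0.094 + 0.030 + 0.109 = 0.340.
P(Sensor ∈ {S3, S5}) = 0.255 + 0.340 = 0.595; P(Reading=normal, Sensor ∈ {S3, S5}) = 0.053 + 0.107 = 0.160.
P(Reading=normal | Sensor ∈ {S3, S5}) = 0.160/0.595 = 0.269.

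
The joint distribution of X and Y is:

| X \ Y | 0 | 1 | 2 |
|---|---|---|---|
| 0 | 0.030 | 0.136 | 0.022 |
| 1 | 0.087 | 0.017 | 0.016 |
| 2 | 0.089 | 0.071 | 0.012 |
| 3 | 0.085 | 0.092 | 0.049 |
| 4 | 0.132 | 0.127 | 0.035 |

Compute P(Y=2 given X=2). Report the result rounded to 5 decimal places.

0.06977

P(X=2) = 0.089 + 0.071 + 0.012 = 0.172.
P(Y=2 | X=2) = 0.012/0.172 = 0.06977.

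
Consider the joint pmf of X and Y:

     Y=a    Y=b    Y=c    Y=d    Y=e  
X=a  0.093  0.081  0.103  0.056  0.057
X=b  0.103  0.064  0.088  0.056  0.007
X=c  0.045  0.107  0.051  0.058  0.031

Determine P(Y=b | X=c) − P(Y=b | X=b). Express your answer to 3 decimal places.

0.165

P(X=c) = 0.045 + 0.107 + 0.051 + 0.058 + 0.031 = 0.292; P(Y=b | X=c) = 0.107/0.292 = 0.3664.
P(X=b) = 0.103 + 0.064 + 0.088 + 0.056 + 0.007 = 0.318; P(Y=b | X=b) = 0.064/0.318 = 0.2013.
Difference = 0.165.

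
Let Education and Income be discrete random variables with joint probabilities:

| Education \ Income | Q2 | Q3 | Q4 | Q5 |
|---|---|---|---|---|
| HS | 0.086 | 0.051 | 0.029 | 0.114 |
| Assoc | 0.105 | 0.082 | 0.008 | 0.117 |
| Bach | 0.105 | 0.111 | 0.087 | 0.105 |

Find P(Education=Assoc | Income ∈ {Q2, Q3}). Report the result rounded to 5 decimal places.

P(Income=Q2) = 0.086 + 0.105 + 0.105 = 0.296.
P(Income=Q3) = 0.051 + 0.082 + 0.111 = 0.244.
P(Income ∈ {Q2, Q3}) = 0.296 + 0.244 = 0.540; P(Education=Assoc, Income ∈ {Q2, Q3}) = 0.105 + 0.082 = 0.187.
P(Education=Assoc | Income ∈ {Q2, Q3}) = 0.187/0.540 = 0.34630.

0.34630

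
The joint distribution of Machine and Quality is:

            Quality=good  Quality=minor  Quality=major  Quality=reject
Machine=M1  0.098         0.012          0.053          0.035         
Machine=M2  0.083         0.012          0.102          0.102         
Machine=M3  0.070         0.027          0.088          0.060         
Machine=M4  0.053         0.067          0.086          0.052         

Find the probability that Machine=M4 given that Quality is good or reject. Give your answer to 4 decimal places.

P(Quality=good) = 0.098 + 0.083 + 0.070 + 0.053 = 0.304.
P(Quality=reject) = 0.035 + 0.102 + 0.060 + 0.052 = 0.249.
P(Quality ∈ {good, reject}) = 0.304 + 0.249 = 0.553; P(Machine=M4, Quality ∈ {good, reject}) = 0.053 + 0.052 = 0.105.
P(Machine=M4 | Quality ∈ {good, reject}) = 0.105/0.553 = 0.1899.

0.1899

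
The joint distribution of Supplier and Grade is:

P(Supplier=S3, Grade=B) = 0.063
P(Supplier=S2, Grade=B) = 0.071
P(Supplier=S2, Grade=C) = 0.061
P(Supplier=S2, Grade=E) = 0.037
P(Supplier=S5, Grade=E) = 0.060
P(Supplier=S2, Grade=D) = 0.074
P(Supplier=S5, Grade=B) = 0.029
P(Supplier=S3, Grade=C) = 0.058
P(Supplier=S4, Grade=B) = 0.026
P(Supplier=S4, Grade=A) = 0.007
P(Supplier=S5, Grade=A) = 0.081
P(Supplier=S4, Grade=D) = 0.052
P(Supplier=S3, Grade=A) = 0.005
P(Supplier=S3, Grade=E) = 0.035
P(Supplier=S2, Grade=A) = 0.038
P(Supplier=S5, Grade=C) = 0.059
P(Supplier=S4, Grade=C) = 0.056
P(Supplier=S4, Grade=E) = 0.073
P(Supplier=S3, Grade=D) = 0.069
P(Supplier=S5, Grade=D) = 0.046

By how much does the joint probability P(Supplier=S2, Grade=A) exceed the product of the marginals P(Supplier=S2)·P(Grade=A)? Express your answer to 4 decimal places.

0.0012

P(Supplier=S2) = 0.038 + 0.071 + 0.061 + 0.074 + 0.037 = 0.281.
P(Grade=A) = 0.038 + 0.005 + 0.007 + 0.081 = 0.131.
P(Supplier=S2, Grade=A) − P(Supplier=S2)P(Grade=A) = 0.038 − 0.281×0.131 = 0.0012.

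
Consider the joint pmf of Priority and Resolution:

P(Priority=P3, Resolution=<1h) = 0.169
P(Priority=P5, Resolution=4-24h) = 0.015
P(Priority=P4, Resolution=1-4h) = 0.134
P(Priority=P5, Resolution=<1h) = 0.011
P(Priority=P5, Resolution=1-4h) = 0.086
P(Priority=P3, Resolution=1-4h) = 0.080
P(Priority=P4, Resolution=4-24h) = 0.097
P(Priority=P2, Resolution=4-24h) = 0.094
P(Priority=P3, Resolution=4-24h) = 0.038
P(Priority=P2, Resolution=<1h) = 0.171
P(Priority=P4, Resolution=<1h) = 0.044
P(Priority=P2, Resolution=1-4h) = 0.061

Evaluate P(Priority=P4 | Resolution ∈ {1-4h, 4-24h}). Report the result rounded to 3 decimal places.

P(Resolution=1-4h) = 0.061 + 0.080 + 0.134 + 0.086 = 0.361.
P(Resolution=4-24h) = 0.094 + 0.038 + 0.097 + 0.015 = 0.244.
P(Resolution ∈ {1-4h, 4-24h}) = 0.361 + 0.244 = 0.605; P(Priority=P4, Resolution ∈ {1-4h, 4-24h}) = 0.134 + 0.097 = 0.231.
P(Priority=P4 | Resolution ∈ {1-4h, 4-24h}) = 0.231/0.605 = 0.382.

0.382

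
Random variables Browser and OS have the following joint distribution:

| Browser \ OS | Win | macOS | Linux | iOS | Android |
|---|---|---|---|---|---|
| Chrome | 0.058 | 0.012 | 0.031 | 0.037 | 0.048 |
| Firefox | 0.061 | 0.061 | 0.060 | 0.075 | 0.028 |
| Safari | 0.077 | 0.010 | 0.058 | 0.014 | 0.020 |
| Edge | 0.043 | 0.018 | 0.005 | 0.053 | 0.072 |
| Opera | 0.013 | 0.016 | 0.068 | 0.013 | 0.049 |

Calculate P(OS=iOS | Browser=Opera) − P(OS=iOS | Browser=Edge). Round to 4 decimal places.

P(Browser=Opera) = 0.013 + 0.016 + 0.068 + 0.013 + 0.049 = 0.159; P(OS=iOS | Browser=Opera) = 0.013/0.159 = 0.08176.
P(Browser=Edge) = 0.043 + 0.018 + 0.005 + 0.053 + 0.072 = 0.191; P(OS=iOS | Browser=Edge) = 0.053/0.191 = 0.27749.
Difference = -0.1957.

-0.1957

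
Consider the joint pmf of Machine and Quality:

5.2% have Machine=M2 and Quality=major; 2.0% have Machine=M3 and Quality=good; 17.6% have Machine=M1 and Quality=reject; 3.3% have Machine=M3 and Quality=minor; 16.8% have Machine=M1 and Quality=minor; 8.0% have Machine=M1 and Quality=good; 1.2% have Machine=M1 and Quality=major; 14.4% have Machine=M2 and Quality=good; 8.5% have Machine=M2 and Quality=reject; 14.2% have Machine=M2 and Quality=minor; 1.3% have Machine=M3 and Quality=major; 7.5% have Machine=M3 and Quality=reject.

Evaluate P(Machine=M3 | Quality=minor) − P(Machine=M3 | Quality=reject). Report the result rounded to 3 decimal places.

P(Quality=minor) = 0.168 + 0.142 + 0.033 = 0.343; P(Machine=M3 | Quality=minor) = 0.033/0.343 = 0.0962.
P(Quality=reject) = 0.176 + 0.085 + 0.075 = 0.336; P(Machine=M3 | Quality=reject) = 0.075/0.336 = 0.2232.
Difference = -0.127.

-0.127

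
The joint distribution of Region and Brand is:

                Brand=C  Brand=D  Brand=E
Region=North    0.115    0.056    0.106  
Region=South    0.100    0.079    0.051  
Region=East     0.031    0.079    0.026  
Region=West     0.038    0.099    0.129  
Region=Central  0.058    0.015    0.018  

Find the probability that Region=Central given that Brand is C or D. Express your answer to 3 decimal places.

P(Brand=C) = 0.115 + 0.100 + 0.031 + 0.038 + 0.058 = 0.342.
P(Brand=D) = 0.056 + 0.079 + 0.079 + 0.099 + 0.015 = 0.328.
P(Brand ∈ {C, D}) = 0.342 + 0.328 = 0.670; P(Region=Central, Brand ∈ {C, D}) = 0.058 + 0.015 = 0.073.
P(Region=Central | Brand ∈ {C, D}) = 0.073/0.670 = 0.109.

0.109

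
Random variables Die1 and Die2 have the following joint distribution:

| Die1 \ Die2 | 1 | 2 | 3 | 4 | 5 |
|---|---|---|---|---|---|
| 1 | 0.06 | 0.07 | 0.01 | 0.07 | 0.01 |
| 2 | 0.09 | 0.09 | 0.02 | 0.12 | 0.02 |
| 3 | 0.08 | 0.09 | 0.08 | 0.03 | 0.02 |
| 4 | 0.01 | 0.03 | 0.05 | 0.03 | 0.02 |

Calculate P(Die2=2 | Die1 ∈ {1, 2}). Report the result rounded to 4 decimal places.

P(Die1=1) = 0.06 + 0.07 + 0.01 + 0.07 + 0.01 = 0.22.
P(Die1=2) = 0.09 + 0.09 + 0.02 + 0.12 + 0.02 = 0.34.
P(Die1 ∈ {1, 2}) = 0.22 + 0.34 = 0.56; P(Die2=2, Die1 ∈ {1, 2}) = 0.07 + 0.09 = 0.16.
P(Die2=2 | Die1 ∈ {1, 2}) = 0.16/0.56 = 0.2857.

0.2857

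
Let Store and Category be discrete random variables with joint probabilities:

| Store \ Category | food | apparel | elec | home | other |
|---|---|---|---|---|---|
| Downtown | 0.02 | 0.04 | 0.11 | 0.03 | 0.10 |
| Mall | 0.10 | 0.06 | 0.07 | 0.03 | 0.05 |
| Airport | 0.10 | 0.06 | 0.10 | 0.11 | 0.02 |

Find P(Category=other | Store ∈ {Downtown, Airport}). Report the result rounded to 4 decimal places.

0.1739

P(Store=Downtown) = 0.02 + 0.04 + 0.11 + 0.03 + 0.10 = 0.30.
P(Store=Airport) = 0.10 + 0.06 + 0.10 + 0.11 + 0.02 = 0.39.
P(Store ∈ {Downtown, Airport}) = 0.30 + 0.39 = 0.69; P(Category=other, Store ∈ {Downtown, Airport}) = 0.10 + 0.02 = 0.12.
P(Category=other | Store ∈ {Downtown, Airport}) = 0.12/0.69 = 0.1739.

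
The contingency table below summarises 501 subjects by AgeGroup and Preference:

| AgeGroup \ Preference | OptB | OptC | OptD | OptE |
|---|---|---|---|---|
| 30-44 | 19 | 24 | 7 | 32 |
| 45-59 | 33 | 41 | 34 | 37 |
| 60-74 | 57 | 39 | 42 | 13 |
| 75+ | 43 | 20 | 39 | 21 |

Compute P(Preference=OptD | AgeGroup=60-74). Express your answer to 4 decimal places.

Total with AgeGroup=60-74: 57 + 39 + 42 + 13 = 151.
P(Preference=OptD | AgeGroup=60-74) = 42/151 = 0.2781.

0.2781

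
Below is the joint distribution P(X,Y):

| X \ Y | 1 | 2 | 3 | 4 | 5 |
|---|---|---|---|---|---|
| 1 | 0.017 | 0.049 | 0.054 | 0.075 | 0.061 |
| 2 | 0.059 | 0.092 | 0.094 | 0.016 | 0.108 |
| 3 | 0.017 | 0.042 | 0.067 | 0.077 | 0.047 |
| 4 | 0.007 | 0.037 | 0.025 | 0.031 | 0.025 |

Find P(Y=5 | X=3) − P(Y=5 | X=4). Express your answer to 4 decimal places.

P(X=3) = 0.017 + 0.042 + 0.067 + 0.077 + 0.047 = 0.250; P(Y=5 | X=3) = 0.047/0.250 = 0.18800.
P(X=4) = 0.007 + 0.037 + 0.025 + 0.031 + 0.025 = 0.125; P(Y=5 | X=4) = 0.025/0.125 = 0.20000.
Difference = -0.0120.

-0.0120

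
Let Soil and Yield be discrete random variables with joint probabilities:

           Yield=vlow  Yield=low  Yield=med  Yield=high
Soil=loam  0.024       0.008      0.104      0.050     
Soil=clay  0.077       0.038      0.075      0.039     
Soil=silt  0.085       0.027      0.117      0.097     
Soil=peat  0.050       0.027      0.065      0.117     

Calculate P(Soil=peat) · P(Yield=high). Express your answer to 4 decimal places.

P(Soil=peat) = 0.050 + 0.027 + 0.065 + 0.117 = 0.259.
P(Yield=high) = 0.050 + 0.039 + 0.097 + 0.117 = 0.303.
Product: 0.259 × 0.303 = 0.0785.

0.0785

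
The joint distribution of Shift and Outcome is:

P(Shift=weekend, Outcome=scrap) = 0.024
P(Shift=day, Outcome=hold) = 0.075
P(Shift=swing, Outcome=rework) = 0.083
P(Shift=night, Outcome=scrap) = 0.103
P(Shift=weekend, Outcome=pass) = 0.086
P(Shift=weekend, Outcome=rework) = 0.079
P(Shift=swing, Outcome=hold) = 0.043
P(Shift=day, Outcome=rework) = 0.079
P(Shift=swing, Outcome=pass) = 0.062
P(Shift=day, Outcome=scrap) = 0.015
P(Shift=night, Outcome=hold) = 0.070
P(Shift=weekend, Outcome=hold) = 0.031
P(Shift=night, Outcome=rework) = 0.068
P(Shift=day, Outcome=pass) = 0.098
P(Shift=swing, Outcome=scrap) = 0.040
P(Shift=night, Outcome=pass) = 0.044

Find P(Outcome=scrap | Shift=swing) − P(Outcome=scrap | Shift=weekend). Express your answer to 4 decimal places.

P(Shift=swing) = 0.062 + 0.083 + 0.040 + 0.043 = 0.228; P(Outcome=scrap | Shift=swing) = 0.040/0.228 = 0.17544.
P(Shift=weekend) = 0.086 + 0.079 + 0.024 + 0.031 = 0.220; P(Outcome=scrap | Shift=weekend) = 0.024/0.220 = 0.10909.
Difference = 0.0663.

0.0663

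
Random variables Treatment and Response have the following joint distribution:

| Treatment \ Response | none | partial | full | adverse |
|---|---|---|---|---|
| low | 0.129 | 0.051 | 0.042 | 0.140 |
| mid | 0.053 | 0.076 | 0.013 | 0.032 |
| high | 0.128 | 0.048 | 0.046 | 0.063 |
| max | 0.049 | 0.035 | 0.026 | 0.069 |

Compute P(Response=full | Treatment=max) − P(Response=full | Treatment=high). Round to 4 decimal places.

P(Treatment=max) = 0.049 + 0.035 + 0.026 + 0.069 = 0.179; P(Response=full | Treatment=max) = 0.026/0.179 = 0.14525.
P(Treatment=high) = 0.128 + 0.048 + 0.046 + 0.063 = 0.285; P(Response=full | Treatment=high) = 0.046/0.285 = 0.16140.
Difference = -0.0162.

-0.0162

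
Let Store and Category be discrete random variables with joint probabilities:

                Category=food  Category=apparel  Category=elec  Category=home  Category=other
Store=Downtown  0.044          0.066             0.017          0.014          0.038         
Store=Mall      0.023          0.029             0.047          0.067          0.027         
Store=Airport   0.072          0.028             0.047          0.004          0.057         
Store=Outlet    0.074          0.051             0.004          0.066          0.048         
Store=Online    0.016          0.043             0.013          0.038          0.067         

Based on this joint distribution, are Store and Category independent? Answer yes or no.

no

P(Store=Airport) = 0.208 and P(Category=home) = 0.189, so their product is 0.03931, but P(Store=Airport, Category=home) = 0.004. Since these differ, Store and Category are not independent.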